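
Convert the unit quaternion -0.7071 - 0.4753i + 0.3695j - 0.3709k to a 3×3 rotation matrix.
[[0.4518, -0.8758, -0.17], [0.1733, 0.273, -0.9463], [0.8751, 0.3981, 0.2751]]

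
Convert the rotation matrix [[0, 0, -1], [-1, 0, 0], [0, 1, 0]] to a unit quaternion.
-0.5 - 0.5i + 0.5j + 0.5k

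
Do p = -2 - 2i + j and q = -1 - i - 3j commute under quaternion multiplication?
No: pq = 3 + 4i + 5j + 7k ≠ 3 + 4i + 5j - 7k = qp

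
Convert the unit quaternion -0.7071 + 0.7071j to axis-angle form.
axis = (0, 1, 0), θ = 3π/2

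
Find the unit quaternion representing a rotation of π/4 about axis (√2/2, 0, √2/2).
0.9239 + 0.2706i + 0.2706k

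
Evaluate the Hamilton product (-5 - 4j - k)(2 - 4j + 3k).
-23 - 16i + 12j - 17k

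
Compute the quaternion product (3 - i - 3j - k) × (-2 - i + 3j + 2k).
4 - 4i + 18j + 2k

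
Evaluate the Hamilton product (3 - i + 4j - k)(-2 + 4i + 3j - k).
-15 + 13i - 4j - 20k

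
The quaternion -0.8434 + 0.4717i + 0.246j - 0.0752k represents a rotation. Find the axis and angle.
axis = (0.8779, 0.4579, -0.14), θ = 295°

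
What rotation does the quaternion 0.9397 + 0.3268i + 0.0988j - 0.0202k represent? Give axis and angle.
axis = (0.9555, 0.2889, -0.0591), θ = 40°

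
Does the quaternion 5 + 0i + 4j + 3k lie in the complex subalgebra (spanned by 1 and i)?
No. The quaternion 5 + 4j + 3k has j-coefficient y = 4 and k-coefficient z = 3, not both zero, so it does not lie in the complex subalgebra spanned by 1 and i.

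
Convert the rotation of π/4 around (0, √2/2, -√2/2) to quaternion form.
0.9239 + 0.2706j - 0.2706k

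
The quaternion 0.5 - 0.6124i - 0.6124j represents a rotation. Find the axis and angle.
axis = (-√2/2, -√2/2, 0), θ = 2π/3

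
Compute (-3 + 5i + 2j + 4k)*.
-3 - 5i - 2j - 4k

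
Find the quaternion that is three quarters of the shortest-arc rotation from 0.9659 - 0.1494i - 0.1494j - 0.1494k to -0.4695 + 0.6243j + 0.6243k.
0.6465 - 0.0423i - 0.5386j - 0.5386k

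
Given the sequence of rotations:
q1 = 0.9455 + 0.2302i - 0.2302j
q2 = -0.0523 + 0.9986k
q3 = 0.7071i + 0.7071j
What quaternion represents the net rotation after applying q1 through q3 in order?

q2 · q1 = -0.0494 + 0.2178i + 0.2419j + 0.9442k
q3 · q2 · q1 = -0.3251 + 0.6327i - 0.7026j + 0.017k
-0.3251 + 0.6327i - 0.7026j + 0.017k


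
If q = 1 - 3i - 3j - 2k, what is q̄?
1 + 3i + 3j + 2k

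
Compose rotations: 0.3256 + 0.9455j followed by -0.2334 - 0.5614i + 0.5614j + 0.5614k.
-0.6068 - 0.7136i - 0.0379j - 0.348k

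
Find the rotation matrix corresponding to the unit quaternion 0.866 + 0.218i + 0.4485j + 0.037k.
[[0.595, 0.1315, 0.7929], [0.2596, 0.9022, -0.3444], [-0.7607, 0.4108, 0.5026]]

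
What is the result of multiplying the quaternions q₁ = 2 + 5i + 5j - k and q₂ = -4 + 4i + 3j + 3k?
-40 + 6i - 33j + 5k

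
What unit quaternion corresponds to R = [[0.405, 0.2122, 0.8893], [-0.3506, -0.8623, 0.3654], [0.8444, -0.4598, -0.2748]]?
-0.2588 + 0.7972i - 0.0434j + 0.5437k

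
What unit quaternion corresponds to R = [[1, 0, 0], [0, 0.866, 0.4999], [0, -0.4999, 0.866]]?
0.9659 - 0.2588i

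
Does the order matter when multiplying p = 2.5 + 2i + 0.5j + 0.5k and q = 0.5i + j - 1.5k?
Yes: pq = -0.75 + 5.75j - 2k ≠ -0.75 + 2.5i - 0.75j - 5.5k = qp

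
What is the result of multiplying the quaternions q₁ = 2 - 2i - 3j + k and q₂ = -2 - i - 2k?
-4 + 8i + j - 9k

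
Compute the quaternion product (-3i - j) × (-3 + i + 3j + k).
6 + 8i + 6j - 8k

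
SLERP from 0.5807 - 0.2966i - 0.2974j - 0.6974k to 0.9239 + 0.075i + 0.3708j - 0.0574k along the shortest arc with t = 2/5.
0.8438 - 0.1687i - 0.0273j - 0.5087k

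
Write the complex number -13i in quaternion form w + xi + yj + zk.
0 - 13i + 0j + 0k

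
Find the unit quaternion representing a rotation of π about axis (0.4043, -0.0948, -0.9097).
0.4043i - 0.0948j - 0.9097k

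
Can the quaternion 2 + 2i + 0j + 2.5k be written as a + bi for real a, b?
No. The quaternion 2 + 2i + 2.5k has j-coefficient y = 0 and k-coefficient z = 2.5, not both zero, so it does not lie in the complex subalgebra spanned by 1 and i.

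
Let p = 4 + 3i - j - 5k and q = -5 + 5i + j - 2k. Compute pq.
-44 + 12i - 10j + 25k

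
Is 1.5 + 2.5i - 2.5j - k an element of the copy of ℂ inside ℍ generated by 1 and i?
No. The quaternion 1.5 + 2.5i - 2.5j - k has j-coefficient y = -2.5 and k-coefficient z = -1, not both zero, so it does not lie in the complex subalgebra spanned by 1 and i.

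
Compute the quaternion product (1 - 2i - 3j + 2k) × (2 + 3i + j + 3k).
5 - 12i + 7j + 14k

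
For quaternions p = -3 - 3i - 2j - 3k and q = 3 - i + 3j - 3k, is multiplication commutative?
No: pq = -15 + 9i - 21j - 11k ≠ -15 - 21i - 9j + 11k = qp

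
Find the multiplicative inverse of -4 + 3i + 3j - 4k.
-0.08 - 0.06i - 0.06j + 0.08k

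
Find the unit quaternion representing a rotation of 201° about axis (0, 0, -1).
-0.1822 - 0.9833k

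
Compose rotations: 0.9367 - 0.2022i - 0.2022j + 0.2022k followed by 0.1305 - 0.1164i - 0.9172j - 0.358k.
-0.0144 - 0.3933i - 0.7896j - 0.4709k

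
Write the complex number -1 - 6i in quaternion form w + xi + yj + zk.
-1 - 6i + 0j + 0k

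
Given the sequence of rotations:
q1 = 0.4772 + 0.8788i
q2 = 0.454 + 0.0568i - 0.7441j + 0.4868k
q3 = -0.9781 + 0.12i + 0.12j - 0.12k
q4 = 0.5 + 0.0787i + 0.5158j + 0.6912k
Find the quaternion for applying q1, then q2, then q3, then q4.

q2 · q1 = 0.1667 + 0.4261i + 0.0727j + 0.8862k
q3 · q2 · q1 = -0.1166 - 0.2817i - 0.2086j - 0.9292k
q4 · q3 · q2 · q1 = 0.7137 - 0.4851i - 0.286j - 0.4163k
0.7137 - 0.4851i - 0.286j - 0.4163k


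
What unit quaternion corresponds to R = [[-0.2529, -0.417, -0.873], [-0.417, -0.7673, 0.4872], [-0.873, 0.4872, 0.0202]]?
-0.6112i + 0.3411j + 0.7142k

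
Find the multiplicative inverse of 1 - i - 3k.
0.0909 + 0.0909i + 0.2727k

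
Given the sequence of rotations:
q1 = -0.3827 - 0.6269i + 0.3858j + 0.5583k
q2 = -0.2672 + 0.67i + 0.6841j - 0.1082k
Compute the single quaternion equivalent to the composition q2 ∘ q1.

q2 · q1 = 0.3188 + 0.3348i - 0.6711j + 0.5796k
0.3188 + 0.3348i - 0.6711j + 0.5796k


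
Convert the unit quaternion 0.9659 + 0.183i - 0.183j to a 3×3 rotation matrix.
[[0.933, -0.067, -0.3535], [-0.067, 0.933, -0.3535], [0.3535, 0.3535, 0.866]]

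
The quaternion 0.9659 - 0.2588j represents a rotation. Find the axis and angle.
axis = (0, -1, 0), θ = π/6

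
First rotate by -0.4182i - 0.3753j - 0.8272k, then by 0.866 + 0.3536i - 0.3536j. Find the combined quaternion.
0.0152 - 0.0697i - 0.0325j - 0.9969k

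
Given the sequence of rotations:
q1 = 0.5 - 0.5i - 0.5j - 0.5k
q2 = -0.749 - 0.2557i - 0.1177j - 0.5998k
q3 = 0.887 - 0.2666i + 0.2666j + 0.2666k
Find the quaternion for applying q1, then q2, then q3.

q2 · q1 = -0.8611 + 0.0056i + 0.4877j + 0.1436k
q3 · q2 · q1 = -0.9306 + 0.1428i + 0.2428j - 0.2337k
-0.9306 + 0.1428i + 0.2428j - 0.2337k


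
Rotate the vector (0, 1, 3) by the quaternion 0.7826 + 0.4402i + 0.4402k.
(0.474, -1.842, 2.526)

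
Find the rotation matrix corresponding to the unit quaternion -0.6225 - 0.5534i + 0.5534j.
[[0.3875, -0.6125, -0.689], [-0.6125, 0.3875, -0.689], [0.689, 0.689, -0.225]]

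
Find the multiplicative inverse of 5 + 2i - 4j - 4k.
0.082 - 0.0328i + 0.0656j + 0.0656k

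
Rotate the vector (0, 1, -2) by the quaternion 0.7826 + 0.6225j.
(-1.949, 1, -0.45)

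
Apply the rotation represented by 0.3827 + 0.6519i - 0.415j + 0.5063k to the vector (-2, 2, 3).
(-1.116, -3.176, -2.381)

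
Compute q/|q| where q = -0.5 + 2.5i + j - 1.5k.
-0.1601 + 0.8006i + 0.3203j - 0.4804k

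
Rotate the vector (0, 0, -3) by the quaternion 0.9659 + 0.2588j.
(-1.5, 0, -2.598)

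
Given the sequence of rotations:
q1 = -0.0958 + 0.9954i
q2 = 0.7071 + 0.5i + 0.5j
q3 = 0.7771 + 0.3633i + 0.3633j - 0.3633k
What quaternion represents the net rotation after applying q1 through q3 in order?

q2 · q1 = -0.5654 + 0.6559i - 0.0479j - 0.4977k
q3 · q2 · q1 = -0.8411 + 0.1061i - 0.3001j - 0.437k
-0.8411 + 0.1061i - 0.3001j - 0.437k


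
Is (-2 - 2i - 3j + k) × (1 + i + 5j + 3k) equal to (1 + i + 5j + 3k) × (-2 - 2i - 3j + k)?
No: pq = 12 - 18i - 6j - 12k ≠ 12 + 10i - 20j + 2k = qp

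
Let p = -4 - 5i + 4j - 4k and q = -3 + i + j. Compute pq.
13 + 15i - 20j + 3k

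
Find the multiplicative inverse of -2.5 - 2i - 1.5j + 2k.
-0.1515 + 0.1212i + 0.0909j - 0.1212k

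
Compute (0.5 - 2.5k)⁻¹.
0.0769 + 0.3846k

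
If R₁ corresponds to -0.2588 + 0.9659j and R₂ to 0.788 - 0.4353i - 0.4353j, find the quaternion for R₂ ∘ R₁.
0.2165 + 0.1127i + 0.8738j - 0.4205k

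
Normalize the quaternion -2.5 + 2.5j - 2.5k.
-0.5774 + 0.5774j - 0.5774k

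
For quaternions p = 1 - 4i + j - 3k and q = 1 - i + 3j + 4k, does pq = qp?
No: pq = 6 + 8i + 23j - 10k ≠ 6 - 18i - 15j + 12k = qp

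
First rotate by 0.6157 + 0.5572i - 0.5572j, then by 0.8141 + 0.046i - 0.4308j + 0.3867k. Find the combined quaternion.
0.2356 + 0.6974i - 0.5034j + 0.4525k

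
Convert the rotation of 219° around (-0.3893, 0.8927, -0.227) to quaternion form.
-0.3338 - 0.367i + 0.8415j - 0.214k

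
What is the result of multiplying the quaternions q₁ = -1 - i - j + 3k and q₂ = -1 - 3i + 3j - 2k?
7 - 3i - 13j - 7k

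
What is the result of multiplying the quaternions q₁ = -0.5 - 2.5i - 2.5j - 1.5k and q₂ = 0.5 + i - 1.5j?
-1.5 - 4i - 2j + 5.5k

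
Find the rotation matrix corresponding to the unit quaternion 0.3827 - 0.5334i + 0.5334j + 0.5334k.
[[-0.1381, -0.9773, -0.1608], [-0.1608, -0.1381, 0.9773], [-0.9773, 0.1608, -0.1381]]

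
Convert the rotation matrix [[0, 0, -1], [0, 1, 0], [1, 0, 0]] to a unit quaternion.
0.7071 - 0.7071j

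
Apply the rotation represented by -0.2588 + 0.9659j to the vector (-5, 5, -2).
(5.33, 5, -0.768)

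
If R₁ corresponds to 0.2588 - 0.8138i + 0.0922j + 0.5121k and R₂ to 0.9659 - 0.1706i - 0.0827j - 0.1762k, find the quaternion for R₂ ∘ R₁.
0.209 - 0.8563i + 0.2984j + 0.366k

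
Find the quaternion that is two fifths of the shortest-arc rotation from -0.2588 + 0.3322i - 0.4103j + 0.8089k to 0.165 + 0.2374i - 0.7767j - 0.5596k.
-0.2932 + 0.1255i + 0.1149j + 0.9408k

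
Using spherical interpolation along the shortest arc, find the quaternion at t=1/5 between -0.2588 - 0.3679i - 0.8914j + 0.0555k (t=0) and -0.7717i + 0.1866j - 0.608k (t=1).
-0.2411 - 0.5696i - 0.7754j - 0.1271k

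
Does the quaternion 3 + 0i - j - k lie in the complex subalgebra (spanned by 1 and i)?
No. The quaternion 3 - j - k has j-coefficient y = -1 and k-coefficient z = -1, not both zero, so it does not lie in the complex subalgebra spanned by 1 and i.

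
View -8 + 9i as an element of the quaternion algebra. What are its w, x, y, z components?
-8 + 9i + 0j + 0k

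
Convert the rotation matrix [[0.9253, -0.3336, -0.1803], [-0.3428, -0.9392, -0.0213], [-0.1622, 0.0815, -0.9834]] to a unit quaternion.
0.0262 + 0.9808i - 0.1724j - 0.0873k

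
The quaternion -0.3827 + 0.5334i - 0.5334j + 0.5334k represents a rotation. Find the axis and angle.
axis = (√3/3, -√3/3, √3/3), θ = 5π/4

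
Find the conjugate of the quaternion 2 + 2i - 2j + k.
2 - 2i + 2j - k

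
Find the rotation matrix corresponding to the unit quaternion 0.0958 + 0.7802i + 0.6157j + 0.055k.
[[0.2358, 0.9502, 0.2038], [0.9713, -0.2235, -0.0818], [-0.0321, 0.2172, -0.9756]]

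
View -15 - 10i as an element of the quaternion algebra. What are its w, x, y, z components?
-15 - 10i + 0j + 0k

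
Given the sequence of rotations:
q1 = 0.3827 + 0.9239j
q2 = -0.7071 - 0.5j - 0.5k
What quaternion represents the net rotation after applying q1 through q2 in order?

q2 · q1 = 0.1913 + 0.462i - 0.8446j - 0.1913k
0.1913 + 0.462i - 0.8446j - 0.1913k


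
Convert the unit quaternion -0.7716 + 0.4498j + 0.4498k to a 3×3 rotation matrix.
[[0.1907, 0.6941, -0.6941], [-0.6941, 0.5954, 0.4046], [0.6941, 0.4046, 0.5954]]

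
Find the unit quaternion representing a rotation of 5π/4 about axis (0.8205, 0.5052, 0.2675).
-0.3827 + 0.758i + 0.4667j + 0.2471k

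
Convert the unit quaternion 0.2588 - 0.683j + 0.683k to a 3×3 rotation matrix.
[[-0.866, -0.3535, -0.3535], [0.3535, 0.067, -0.933], [0.3535, -0.933, 0.067]]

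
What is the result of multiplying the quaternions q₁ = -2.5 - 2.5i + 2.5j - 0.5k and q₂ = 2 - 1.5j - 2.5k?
-2.5 - 12i + 2.5j + 9k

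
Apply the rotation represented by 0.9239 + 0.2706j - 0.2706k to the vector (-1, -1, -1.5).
(-1.957, -0.134, -0.634)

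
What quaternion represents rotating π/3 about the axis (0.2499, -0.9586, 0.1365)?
0.866 + 0.125i - 0.4793j + 0.0683k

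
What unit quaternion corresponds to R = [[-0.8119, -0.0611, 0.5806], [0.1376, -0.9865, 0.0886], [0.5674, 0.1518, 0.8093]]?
0.0523 + 0.3022i + 0.0633j + 0.9497k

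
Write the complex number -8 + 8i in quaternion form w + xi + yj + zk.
-8 + 8i + 0j + 0k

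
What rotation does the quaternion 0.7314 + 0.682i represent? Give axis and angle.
axis = (1, 0, 0), θ = 86°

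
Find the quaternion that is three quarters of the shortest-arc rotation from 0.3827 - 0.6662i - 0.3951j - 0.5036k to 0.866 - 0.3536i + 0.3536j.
0.8356 - 0.4983i + 0.1713j - 0.1552k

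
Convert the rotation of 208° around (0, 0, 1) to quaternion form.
-0.2419 + 0.9703k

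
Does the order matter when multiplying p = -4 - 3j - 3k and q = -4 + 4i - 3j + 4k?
Yes: pq = 19 - 37i + 12j + 8k ≠ 19 + 5i + 36j - 16k = qp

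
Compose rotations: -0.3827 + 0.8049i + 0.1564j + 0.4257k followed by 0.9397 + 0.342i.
-0.6349 + 0.6255i + 0.0014j + 0.4535k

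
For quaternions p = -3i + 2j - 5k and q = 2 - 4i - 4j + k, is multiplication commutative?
No: pq = 1 - 24i + 27j + 10k ≠ 1 + 12i - 19j - 30k = qp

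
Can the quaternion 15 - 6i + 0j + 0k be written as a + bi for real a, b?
Yes. The quaternion 15 - 6i has j- and k-coefficients y = z = 0, so it lies in the complex subalgebra spanned by 1 and i.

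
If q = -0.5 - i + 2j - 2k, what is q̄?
-0.5 + i - 2j + 2k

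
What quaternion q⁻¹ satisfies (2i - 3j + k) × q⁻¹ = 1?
-0.1429i + 0.2143j - 0.0714k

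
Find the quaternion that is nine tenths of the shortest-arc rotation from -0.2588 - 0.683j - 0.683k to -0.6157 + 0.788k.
0.5487 - 0.087j - 0.8315k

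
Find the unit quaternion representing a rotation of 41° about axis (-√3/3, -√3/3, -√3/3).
0.9367 - 0.2022i - 0.2022j - 0.2022k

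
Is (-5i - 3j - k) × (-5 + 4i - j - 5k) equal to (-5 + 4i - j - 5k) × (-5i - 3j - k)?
No: pq = 12 + 39i - 14j + 22k ≠ 12 + 11i + 44j - 12k = qp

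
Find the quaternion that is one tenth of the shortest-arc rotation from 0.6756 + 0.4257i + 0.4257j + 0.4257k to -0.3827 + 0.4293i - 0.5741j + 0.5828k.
0.718 + 0.3521i + 0.5023j + 0.3291k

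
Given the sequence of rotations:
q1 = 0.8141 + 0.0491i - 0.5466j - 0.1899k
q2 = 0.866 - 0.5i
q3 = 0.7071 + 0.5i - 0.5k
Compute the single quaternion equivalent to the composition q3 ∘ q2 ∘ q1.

q2 · q1 = 0.7296 - 0.3645i - 0.5683j + 0.1088k
q3 · q2 · q1 = 0.7526 - 0.1771i - 0.274j - 0.572k
0.7526 - 0.1771i - 0.274j - 0.572k


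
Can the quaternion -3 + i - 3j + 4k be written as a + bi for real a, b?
No. The quaternion -3 + i - 3j + 4k has j-coefficient y = -3 and k-coefficient z = 4, not both zero, so it does not lie in the complex subalgebra spanned by 1 and i.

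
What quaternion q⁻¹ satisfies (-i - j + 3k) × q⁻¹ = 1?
0.0909i + 0.0909j - 0.2727k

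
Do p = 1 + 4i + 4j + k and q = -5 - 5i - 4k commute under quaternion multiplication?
No: pq = 19 - 41i - 9j + 11k ≠ 19 - 9i - 31j - 29k = qp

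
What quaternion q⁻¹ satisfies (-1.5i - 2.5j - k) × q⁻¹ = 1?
0.1579i + 0.2632j + 0.1053k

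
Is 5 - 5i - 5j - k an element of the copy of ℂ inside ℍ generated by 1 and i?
No. The quaternion 5 - 5i - 5j - k has j-coefficient y = -5 and k-coefficient z = -1, not both zero, so it does not lie in the complex subalgebra spanned by 1 and i.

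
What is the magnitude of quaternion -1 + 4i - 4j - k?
√34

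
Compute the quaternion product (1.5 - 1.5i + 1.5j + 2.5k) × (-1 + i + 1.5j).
-2.25 - 0.75i + 3.25j - 6.25k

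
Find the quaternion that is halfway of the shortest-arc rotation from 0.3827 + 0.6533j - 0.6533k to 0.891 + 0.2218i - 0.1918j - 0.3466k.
0.75 + 0.1306i + 0.2717j - 0.5888k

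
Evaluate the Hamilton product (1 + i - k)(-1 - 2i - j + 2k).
3 - 4i - j + 2k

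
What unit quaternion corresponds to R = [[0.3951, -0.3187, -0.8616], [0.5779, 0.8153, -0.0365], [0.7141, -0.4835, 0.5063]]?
0.8241 - 0.1356i - 0.478j + 0.272k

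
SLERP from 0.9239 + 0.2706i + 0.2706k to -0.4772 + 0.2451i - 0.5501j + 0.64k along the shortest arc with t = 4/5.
0.6878 - 0.1477i + 0.4991j - 0.506k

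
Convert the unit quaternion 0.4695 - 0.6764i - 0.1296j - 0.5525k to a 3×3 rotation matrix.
[[0.3559, 0.6941, 0.6257], [-0.3435, -0.5255, 0.7783], [0.8691, -0.4919, 0.0514]]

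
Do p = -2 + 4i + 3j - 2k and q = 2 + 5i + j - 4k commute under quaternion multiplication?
No: pq = -35 - 12i + 10j - 7k ≠ -35 + 8i - 2j + 15k = qp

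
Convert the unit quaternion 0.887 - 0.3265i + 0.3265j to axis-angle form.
axis = (-√2/2, √2/2, 0), θ = 55°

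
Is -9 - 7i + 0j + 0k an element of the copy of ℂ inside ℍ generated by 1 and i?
Yes. The quaternion -9 - 7i has j- and k-coefficients y = z = 0, so it lies in the complex subalgebra spanned by 1 and i.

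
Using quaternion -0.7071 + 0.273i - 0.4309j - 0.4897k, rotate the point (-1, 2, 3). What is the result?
(-0.979, 2.71, 2.387)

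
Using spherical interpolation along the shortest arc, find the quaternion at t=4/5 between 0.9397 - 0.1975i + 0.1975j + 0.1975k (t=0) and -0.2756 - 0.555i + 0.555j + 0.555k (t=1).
0.021 - 0.5772i + 0.5772j + 0.5772k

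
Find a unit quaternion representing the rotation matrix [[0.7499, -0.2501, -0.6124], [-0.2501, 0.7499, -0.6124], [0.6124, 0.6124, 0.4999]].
0.866 + 0.3536i - 0.3536j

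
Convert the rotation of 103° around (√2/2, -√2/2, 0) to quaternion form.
0.6225 + 0.5534i - 0.5534j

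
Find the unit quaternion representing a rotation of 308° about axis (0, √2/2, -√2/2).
-0.8988 + 0.31j - 0.31k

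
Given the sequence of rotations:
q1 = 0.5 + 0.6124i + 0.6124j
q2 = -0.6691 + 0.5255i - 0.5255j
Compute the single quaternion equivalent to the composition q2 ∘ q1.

q2 · q1 = -0.3346 - 0.147i - 0.6725j + 0.6436k
-0.3346 - 0.147i - 0.6725j + 0.6436k


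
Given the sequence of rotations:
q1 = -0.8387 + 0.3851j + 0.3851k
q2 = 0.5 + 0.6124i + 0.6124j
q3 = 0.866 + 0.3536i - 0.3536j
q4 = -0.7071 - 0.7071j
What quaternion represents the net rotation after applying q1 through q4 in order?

q2 · q1 = -0.6552 - 0.2778i - 0.5569j + 0.4284k
q3 · q2 · q1 = -0.6661 - 0.6237i - 0.4021j + 0.0758k
q4 · q3 · q2 · q1 = 0.1867 + 0.3874i + 0.7553j - 0.4946k
0.1867 + 0.3874i + 0.7553j - 0.4946k


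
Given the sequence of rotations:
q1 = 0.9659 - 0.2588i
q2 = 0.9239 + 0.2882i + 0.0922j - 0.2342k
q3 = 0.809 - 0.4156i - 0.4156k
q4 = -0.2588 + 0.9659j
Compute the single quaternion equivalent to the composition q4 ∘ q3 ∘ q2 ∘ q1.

q2 · q1 = 0.967 + 0.0393i + 0.1497j - 0.2024k
q3 · q2 · q1 = 0.7145 - 0.3079i + 0.0207j - 0.6278k
q4 · q3 · q2 · q1 = -0.2049 - 0.5267i + 0.6848j + 0.4599k
-0.2049 - 0.5267i + 0.6848j + 0.4599k


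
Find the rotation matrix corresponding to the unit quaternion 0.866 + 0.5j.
[[0.5, 0, 0.866], [0, 1, 0], [-0.866, 0, 0.5]]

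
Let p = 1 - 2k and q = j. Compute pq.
2i + j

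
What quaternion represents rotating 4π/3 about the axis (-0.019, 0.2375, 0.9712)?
-0.5 - 0.0165i + 0.2057j + 0.8411k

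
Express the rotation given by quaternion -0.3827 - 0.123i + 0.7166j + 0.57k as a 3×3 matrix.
[[-0.6768, 0.26, -0.6887], [-0.6126, 0.3199, 0.7228], [0.4083, 0.9111, -0.0573]]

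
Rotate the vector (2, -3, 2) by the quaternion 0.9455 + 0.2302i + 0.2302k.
(3.306, -2.364, 0.694)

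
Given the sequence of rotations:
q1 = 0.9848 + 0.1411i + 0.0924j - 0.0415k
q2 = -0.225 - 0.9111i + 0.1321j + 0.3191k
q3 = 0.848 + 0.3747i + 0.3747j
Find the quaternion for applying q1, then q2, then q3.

q2 · q1 = -0.092 - 0.964i + 0.1165j + 0.2208k
q3 · q2 · q1 = 0.2395 - 0.7692i - 0.0184j + 0.5921k
0.2395 - 0.7692i - 0.0184j + 0.5921k


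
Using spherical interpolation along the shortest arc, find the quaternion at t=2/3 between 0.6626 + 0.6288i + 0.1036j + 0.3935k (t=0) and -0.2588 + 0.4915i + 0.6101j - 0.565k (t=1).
0.5495 - 0.1116i - 0.4729j + 0.6797k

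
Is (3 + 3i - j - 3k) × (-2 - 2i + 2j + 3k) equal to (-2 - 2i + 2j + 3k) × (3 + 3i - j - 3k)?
No: pq = 11 - 9i + 5j + 19k ≠ 11 - 15i + 11j + 11k = qp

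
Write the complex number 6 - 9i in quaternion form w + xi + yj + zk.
6 - 9i + 0j + 0k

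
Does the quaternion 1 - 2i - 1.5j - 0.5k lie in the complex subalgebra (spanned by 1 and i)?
No. The quaternion 1 - 2i - 1.5j - 0.5k has j-coefficient y = -1.5 and k-coefficient z = -0.5, not both zero, so it does not lie in the complex subalgebra spanned by 1 and i.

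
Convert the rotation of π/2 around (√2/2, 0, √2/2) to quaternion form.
0.7071 + 0.5i + 0.5k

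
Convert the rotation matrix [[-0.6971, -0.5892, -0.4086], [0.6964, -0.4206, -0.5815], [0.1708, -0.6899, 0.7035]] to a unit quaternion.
0.3827 - 0.0708i - 0.3785j + 0.8398k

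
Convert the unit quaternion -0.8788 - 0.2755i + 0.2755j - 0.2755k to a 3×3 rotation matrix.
[[0.6964, -0.636, -0.3324], [0.3324, 0.6964, -0.636], [0.636, 0.3324, 0.6964]]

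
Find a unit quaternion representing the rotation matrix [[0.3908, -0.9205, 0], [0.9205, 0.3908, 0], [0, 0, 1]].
0.8339 + 0.5519k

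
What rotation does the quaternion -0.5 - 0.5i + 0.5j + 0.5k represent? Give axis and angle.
axis = (-√3/3, √3/3, √3/3), θ = 4π/3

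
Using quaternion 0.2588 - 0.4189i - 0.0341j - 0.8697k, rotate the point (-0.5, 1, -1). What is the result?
(0.025, -0.929, -1.177)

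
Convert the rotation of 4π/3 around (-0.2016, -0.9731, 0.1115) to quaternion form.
-0.5 - 0.1746i - 0.8427j + 0.0966k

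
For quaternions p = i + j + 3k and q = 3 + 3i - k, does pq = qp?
No: pq = 2i + 13j + 6k ≠ 4i - 7j + 12k = qp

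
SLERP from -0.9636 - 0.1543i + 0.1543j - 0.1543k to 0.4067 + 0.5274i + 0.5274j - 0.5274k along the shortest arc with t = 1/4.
-0.9515 - 0.3025i - 0.04j + 0.04k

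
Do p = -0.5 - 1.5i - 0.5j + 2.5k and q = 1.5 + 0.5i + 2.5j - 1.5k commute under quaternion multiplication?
No: pq = 5 - 8i - 3j + k ≠ 5 + 3i - j + 8k = qp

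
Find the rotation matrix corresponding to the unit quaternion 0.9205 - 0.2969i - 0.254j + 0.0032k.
[[0.8709, 0.1449, -0.4695], [0.1567, 0.8237, 0.545], [0.4657, -0.5482, 0.6947]]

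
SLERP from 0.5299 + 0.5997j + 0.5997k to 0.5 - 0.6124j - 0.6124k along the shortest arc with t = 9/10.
-0.4035 + 0.647j + 0.647k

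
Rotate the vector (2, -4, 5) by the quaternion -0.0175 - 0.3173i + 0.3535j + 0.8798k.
(-3.675, 5.542, -0.881)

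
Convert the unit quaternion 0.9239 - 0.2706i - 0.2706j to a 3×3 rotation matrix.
[[0.8536, 0.1464, -0.5], [0.1464, 0.8536, 0.5], [0.5, -0.5, 0.7071]]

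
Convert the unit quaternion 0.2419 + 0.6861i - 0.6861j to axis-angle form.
axis = (√2/2, -√2/2, 0), θ = 152°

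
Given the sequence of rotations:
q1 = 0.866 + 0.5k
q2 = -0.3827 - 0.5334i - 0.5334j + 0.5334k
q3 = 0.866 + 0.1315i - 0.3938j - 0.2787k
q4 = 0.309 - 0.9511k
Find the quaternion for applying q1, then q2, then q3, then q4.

q2 · q1 = -0.5981 - 0.7286i - 0.1952j + 0.2706k
q3 · q2 · q1 = -0.4236 - 0.8706i + 0.234j + 0.0884k
q4 · q3 · q2 · q1 = -0.0468 - 0.0465i + 0.9003j + 0.4302k
-0.0468 - 0.0465i + 0.9003j + 0.4302k


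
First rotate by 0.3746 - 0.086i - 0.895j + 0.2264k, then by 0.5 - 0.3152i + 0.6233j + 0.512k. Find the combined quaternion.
0.6021 + 0.4383i - 0.1867j + 0.6407k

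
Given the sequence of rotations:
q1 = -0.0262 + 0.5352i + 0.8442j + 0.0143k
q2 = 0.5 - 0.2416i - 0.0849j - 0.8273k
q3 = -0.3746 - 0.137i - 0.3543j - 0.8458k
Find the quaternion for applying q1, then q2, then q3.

q2 · q1 = 0.1997 + 0.9711i - 0.015j - 0.1297k
q3 · q2 · q1 = -0.0568 - 0.3579i - 0.9043j + 0.2258k
-0.0568 - 0.3579i - 0.9043j + 0.2258k


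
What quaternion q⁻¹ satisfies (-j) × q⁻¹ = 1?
j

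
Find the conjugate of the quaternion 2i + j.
-2i - j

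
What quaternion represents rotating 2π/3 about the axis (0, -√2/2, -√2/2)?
0.5 - 0.6124j - 0.6124k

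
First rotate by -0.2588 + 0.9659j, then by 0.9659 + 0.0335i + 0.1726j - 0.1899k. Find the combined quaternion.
-0.4167 + 0.1748i + 0.8883j + 0.0815k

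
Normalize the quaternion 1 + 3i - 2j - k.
0.2582 + 0.7746i - 0.5164j - 0.2582k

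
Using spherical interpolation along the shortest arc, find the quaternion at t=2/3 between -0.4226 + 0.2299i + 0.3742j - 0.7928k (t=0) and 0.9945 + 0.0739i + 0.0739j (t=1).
-0.9382 + 0.0388i + 0.0988j - 0.3294k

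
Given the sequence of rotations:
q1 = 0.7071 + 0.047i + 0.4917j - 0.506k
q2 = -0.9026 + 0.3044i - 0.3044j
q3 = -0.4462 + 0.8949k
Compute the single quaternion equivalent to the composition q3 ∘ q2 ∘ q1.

q2 · q1 = -0.5029 + 0.3268i - 0.505j + 0.6207k
q3 · q2 · q1 = -0.3311 + 0.3061i + 0.5178j - 0.727k
-0.3311 + 0.3061i + 0.5178j - 0.727k


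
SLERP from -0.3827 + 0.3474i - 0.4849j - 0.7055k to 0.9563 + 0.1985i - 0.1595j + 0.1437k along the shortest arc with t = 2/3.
-0.9075 - 0.0068i - 0.0821j - 0.412k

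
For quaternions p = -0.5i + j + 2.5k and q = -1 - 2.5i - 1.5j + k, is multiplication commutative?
No: pq = -2.25 + 5.25i - 6.75j + 0.75k ≠ -2.25 - 4.25i + 4.75j - 5.75k = qp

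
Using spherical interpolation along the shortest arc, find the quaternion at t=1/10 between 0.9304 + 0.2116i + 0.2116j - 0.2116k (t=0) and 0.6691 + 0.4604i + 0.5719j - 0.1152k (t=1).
0.9149 + 0.2403i + 0.252j - 0.2042k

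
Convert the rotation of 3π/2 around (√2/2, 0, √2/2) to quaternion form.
-0.7071 + 0.5i + 0.5k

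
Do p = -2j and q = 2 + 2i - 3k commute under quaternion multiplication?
No: pq = 6i - 4j + 4k ≠ -6i - 4j - 4k = qp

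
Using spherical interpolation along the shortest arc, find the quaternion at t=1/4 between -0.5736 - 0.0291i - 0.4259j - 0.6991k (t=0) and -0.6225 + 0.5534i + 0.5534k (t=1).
-0.2908 - 0.2326i - 0.388j - 0.8431k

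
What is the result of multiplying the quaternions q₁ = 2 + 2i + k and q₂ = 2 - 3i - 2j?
10 - 7j - 2k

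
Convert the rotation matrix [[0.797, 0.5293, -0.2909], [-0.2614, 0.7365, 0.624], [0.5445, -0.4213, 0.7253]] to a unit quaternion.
0.9026 - 0.2895i - 0.2314j - 0.219k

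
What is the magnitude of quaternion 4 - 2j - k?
√21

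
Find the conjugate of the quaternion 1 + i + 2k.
1 - i - 2k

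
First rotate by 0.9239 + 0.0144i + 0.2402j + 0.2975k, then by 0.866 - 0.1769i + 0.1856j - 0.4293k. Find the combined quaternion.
0.8858 + 0.0074i + 0.4259j - 0.1842k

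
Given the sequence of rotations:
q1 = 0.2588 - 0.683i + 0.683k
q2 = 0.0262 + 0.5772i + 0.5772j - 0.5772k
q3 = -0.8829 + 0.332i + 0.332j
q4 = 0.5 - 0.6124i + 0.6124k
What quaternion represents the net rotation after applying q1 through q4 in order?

q2 · q1 = 0.7952 + 0.5257i + 0.1494j + 0.2627k
q3 · q2 · q1 = -0.9262 - 0.1129i + 0.0449j - 0.3569k
q4 · q3 · q2 · q1 = -0.3137 + 0.4833i - 0.2653j - 0.7732k
-0.3137 + 0.4833i - 0.2653j - 0.7732k


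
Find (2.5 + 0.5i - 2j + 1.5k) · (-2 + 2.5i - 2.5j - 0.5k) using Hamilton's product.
-10.5 + 10i + 1.75j - 0.5k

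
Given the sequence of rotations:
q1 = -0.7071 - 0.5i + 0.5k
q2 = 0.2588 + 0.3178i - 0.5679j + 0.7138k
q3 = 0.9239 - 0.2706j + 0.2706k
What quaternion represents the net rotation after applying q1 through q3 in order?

q2 · q1 = -0.381 - 0.6381i - 0.1142j - 0.6593k
q3 · q2 · q1 = -0.2045 - 0.3802i - 0.1751j - 0.8849k
-0.2045 - 0.3802i - 0.1751j - 0.8849k


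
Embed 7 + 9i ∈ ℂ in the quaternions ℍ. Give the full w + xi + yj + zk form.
7 + 9i + 0j + 0k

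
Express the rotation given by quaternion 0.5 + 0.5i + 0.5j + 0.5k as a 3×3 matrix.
[[0, 0, 1], [1, 0, 0], [0, 1, 0]]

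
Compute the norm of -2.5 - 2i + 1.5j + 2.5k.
4.33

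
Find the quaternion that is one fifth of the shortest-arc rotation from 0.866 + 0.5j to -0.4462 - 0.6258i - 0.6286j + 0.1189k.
0.8195 + 0.1388i + 0.5554j - 0.0264k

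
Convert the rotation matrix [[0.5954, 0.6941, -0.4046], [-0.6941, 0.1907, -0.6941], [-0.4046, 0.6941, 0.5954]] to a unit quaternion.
0.7716 + 0.4498i - 0.4498k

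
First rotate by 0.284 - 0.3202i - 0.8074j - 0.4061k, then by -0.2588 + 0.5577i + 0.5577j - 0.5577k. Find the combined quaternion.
0.3289 - 0.4355i + 0.7724j - 0.325k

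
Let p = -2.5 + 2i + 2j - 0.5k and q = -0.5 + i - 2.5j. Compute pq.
4.25 - 4.75i + 4.75j - 6.75k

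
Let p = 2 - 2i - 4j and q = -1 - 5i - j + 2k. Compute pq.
-16 - 16i + 6j - 14k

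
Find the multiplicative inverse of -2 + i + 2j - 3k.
-0.1111 - 0.0556i - 0.1111j + 0.1667k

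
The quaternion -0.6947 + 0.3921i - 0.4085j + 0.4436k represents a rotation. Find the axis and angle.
axis = (0.5451, -0.5679, 0.6167), θ = 268°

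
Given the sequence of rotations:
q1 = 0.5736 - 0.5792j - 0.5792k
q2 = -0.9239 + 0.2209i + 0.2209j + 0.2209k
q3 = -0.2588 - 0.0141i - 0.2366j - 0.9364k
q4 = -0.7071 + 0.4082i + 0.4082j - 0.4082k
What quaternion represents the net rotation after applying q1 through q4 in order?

q2 · q1 = -0.2741 + 0.1267i + 0.7898j + 0.5339k
q3 · q2 · q1 = 0.7595 + 0.5843i - 0.2507j + 0.1373k
q4 · q3 · q2 · q1 = -0.6172 - 0.1494i + 0.1927j - 0.748k
-0.6172 - 0.1494i + 0.1927j - 0.748k


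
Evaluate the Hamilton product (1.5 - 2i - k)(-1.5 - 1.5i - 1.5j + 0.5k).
-4.75 - 0.75i + 0.25j + 5.25k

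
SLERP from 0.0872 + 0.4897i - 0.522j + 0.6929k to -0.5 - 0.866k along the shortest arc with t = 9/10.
0.4714 + 0.0557i - 0.0594j + 0.8781k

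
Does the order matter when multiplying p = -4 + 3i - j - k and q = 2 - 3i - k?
Yes: pq = 19i + 4j - k ≠ 17i - 8j + 5k = qp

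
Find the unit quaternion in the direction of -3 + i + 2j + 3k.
-0.6255 + 0.2085i + 0.417j + 0.6255k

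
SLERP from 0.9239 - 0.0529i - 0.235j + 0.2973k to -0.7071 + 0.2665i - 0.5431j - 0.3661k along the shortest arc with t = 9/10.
0.7573 - 0.2519i + 0.4744j + 0.3715k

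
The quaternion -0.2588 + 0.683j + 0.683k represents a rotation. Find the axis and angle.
axis = (0, √2/2, √2/2), θ = 7π/6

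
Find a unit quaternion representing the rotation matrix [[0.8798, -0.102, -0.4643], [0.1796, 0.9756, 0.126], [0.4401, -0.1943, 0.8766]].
0.9659 - 0.0829i - 0.2341j + 0.0729k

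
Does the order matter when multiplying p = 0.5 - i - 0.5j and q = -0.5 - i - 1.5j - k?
Yes: pq = -2 + 0.5i - 1.5j + 0.5k ≠ -2 - 0.5i + 0.5j - 1.5k = qp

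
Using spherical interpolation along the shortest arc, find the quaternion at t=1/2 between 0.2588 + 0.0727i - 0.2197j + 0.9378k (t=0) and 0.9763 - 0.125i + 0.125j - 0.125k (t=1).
0.8331 - 0.0353i - 0.0639j + 0.5483k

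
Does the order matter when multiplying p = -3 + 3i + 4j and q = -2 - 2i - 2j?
Yes: pq = 20 - 2j + 2k ≠ 20 - 2j - 2k = qp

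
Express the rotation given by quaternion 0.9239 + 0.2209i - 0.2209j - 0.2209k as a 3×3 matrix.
[[0.8048, 0.3106, -0.5058], [-0.5058, 0.8048, -0.3106], [0.3106, 0.5058, 0.8048]]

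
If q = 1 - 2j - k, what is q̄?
1 + 2j + k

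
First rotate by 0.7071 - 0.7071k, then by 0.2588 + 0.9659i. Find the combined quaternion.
0.183 + 0.683i + 0.683j - 0.183k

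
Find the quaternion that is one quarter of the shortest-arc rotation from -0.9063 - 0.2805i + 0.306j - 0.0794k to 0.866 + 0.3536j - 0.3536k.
-0.9636 - 0.2227i + 0.1432j + 0.0367k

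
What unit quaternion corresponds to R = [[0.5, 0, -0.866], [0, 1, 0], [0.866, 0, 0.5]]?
0.866 - 0.5j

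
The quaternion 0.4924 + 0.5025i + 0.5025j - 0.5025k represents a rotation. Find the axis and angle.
axis = (√3/3, √3/3, -√3/3), θ = 121°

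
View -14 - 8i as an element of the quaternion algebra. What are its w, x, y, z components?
-14 - 8i + 0j + 0k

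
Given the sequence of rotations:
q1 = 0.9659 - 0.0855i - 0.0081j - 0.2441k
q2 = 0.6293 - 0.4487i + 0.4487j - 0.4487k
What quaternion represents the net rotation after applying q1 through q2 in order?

q2 · q1 = 0.4636 - 0.6004i + 0.3571j - 0.545k
0.4636 - 0.6004i + 0.3571j - 0.545k


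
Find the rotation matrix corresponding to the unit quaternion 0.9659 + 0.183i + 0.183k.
[[0.933, -0.3535, 0.067], [0.3535, 0.866, -0.3535], [0.067, 0.3535, 0.933]]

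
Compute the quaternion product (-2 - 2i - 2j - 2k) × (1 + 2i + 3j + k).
10 - 2i - 10j - 6k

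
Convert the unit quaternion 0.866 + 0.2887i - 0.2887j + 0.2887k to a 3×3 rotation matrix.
[[0.6666, -0.6667, -0.3333], [0.3333, 0.6666, -0.6667], [0.6667, 0.3333, 0.6666]]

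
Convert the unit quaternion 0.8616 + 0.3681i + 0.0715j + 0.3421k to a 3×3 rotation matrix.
[[0.7557, -0.5369, 0.3751], [0.6421, 0.4949, -0.5854], [0.1286, 0.6832, 0.7188]]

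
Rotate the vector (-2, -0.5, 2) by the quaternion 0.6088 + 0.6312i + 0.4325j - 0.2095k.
(-0.952, -2.539, 0.947)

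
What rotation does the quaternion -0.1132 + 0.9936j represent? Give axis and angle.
axis = (0, 1, 0), θ = 193°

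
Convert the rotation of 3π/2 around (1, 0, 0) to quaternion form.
-0.7071 + 0.7071i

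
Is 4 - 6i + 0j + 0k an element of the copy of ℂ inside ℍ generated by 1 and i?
Yes. The quaternion 4 - 6i has j- and k-coefficients y = z = 0, so it lies in the complex subalgebra spanned by 1 and i.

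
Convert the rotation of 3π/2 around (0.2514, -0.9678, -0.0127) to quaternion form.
-0.7071 + 0.1778i - 0.6843j - 0.009k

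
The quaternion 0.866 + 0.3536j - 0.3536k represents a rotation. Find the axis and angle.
axis = (0, √2/2, -√2/2), θ = π/3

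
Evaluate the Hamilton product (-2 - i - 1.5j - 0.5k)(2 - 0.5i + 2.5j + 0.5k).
-0.5 - 0.5i - 7.25j - 5.25k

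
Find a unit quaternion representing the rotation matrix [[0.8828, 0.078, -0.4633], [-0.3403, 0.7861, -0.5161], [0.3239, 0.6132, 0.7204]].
0.9205 + 0.3067i - 0.2138j - 0.1136k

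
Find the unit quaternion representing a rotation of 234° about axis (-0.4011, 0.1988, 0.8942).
-0.454 - 0.3574i + 0.1771j + 0.7967k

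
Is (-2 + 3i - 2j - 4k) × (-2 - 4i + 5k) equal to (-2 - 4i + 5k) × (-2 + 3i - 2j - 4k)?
No: pq = 36 - 8i + 5j - 10k ≠ 36 + 12i + 3j + 6k = qp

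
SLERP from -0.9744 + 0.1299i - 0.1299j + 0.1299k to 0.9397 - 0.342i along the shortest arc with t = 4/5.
-0.9528 + 0.3012i - 0.0263j + 0.0263k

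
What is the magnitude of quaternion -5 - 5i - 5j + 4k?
√91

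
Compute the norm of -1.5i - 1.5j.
2.121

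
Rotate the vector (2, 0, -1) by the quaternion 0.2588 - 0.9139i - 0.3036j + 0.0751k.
(1.903, 0.76, 0.895)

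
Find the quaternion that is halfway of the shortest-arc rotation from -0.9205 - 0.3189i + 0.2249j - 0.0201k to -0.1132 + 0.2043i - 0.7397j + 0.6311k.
-0.5346 - 0.3465i + 0.6388j - 0.4313k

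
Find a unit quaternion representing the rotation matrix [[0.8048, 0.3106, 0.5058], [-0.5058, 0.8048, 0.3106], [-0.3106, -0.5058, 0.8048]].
0.9239 - 0.2209i + 0.2209j - 0.2209k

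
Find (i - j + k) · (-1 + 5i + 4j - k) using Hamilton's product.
-4i + 7j + 8k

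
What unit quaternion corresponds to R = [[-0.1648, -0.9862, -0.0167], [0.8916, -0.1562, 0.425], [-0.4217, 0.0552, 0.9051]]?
0.6293 - 0.1469i + 0.1609j + 0.746k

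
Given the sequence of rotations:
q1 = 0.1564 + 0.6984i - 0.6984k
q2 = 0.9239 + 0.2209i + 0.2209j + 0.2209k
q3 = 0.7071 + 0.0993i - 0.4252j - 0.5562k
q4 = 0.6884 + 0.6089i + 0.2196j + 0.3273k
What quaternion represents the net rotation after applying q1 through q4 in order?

q2 · q1 = 0.1445 + 0.5255i + 0.3431j - 0.765k
q3 · q2 · q1 = -0.2296 + 0.902i - 0.0352j - 0.3638k
q4 · q3 · q2 · q1 = -0.5805 + 0.4128i + 0.4421j - 0.5451k
-0.5805 + 0.4128i + 0.4421j - 0.5451k


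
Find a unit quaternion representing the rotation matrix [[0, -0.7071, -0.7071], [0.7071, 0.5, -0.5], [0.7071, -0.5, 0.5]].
0.7071 - 0.5j + 0.5k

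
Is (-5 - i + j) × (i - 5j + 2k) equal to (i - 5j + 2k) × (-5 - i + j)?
No: pq = 6 - 3i + 27j - 6k ≠ 6 - 7i + 23j - 14k = qp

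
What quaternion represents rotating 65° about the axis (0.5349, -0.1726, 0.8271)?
0.8434 + 0.2874i - 0.0927j + 0.4444k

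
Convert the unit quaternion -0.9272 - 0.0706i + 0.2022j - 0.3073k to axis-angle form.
axis = (-0.1885, 0.5398, -0.8204), θ = 316°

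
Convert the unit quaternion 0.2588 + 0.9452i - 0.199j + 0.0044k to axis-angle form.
axis = (0.9785, -0.206, 0.0046), θ = 5π/6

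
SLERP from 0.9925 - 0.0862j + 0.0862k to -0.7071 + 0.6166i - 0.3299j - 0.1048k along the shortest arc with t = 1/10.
0.9925 - 0.0691i - 0.0424j + 0.0911k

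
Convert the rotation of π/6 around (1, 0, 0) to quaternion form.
0.9659 + 0.2588i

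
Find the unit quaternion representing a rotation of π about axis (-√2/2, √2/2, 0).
-0.7071i + 0.7071j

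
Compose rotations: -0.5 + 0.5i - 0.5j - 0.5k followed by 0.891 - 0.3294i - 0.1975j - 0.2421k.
-0.5006 + 0.5879i - 0.6325j - 0.061k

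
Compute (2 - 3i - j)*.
2 + 3i + j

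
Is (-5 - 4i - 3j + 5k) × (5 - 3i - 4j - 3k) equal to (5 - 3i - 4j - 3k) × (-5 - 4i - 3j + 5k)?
No: pq = -34 + 24i - 22j + 47k ≠ -34 - 34i + 32j + 33k = qp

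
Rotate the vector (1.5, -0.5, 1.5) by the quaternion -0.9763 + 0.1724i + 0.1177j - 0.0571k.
(1.11, 0.246, 1.86)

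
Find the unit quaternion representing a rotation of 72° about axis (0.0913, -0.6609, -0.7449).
0.809 + 0.0537i - 0.3885j - 0.4378k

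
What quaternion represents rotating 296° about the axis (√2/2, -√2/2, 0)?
-0.848 + 0.3747i - 0.3747j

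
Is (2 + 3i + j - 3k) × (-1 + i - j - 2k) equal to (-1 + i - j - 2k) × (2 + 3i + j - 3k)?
No: pq = -10 - 6i - 5k ≠ -10 + 4i - 6j + 3k = qp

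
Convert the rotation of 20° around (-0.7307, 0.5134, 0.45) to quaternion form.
0.9848 - 0.1269i + 0.0892j + 0.0781k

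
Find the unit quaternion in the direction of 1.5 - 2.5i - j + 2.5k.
0.378 - 0.6299i - 0.252j + 0.6299k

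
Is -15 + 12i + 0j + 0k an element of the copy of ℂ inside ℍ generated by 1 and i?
Yes. The quaternion -15 + 12i has j- and k-coefficients y = z = 0, so it lies in the complex subalgebra spanned by 1 and i.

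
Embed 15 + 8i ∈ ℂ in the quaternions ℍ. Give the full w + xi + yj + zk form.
15 + 8i + 0j + 0k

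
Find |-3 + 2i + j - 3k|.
√23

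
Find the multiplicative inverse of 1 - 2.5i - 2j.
0.0889 + 0.2222i + 0.1778j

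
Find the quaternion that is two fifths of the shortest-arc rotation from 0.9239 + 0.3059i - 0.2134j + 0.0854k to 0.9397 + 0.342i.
0.9364 + 0.3225i - 0.1288j + 0.0515k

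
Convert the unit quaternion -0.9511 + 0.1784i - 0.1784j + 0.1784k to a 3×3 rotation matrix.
[[0.8727, 0.2757, 0.403], [-0.403, 0.8727, 0.2757], [-0.2757, -0.403, 0.8727]]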